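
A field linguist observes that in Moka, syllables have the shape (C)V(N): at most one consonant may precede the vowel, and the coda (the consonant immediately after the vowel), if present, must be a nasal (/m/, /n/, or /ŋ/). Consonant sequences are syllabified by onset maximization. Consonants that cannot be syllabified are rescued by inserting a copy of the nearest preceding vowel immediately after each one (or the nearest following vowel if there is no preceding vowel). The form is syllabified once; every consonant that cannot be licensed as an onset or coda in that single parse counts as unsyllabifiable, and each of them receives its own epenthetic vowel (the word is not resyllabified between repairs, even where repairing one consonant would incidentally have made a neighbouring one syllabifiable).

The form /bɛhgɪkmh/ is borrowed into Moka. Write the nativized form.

bɛhɛgɪkɪmɪhɪ

Syllabifying with onset maximization leaves /h/, /k/, /m/, /h/ stranded (only a nasal (/m/, /n/, or /ŋ/) is licensed in coda position; onsets are limited to one consonant).
Inserting the epenthetic vowel yields /h/ → /hɛ/, /k/ → /kɪ/, /m/ → /mɪ/, /h/ → /hɪ/.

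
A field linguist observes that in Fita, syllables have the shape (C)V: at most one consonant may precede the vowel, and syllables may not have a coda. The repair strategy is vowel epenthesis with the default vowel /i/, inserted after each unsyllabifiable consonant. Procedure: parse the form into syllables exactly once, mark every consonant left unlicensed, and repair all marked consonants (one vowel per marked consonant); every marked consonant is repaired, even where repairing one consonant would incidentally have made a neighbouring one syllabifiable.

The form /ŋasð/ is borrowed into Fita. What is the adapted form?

ŋasiði

Syllabifying with onset maximization leaves /s/, /ð/ stranded (no codas are permitted; onsets are limited to one consonant).
Epenthesis after each stranded consonant: /s/ → /si/, /ð/ → /ði/.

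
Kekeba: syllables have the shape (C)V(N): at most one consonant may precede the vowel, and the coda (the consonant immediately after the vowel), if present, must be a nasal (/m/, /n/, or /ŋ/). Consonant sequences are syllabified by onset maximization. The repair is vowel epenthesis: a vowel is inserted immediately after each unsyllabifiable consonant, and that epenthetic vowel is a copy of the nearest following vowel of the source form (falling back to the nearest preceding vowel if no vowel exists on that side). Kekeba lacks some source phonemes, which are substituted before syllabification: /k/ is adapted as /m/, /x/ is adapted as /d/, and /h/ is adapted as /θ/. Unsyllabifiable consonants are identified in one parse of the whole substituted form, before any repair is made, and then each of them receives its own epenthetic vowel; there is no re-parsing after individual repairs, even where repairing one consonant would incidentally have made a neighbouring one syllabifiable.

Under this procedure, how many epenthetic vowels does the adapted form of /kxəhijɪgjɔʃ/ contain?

3

After substitution the input is /mdəθijɪgjɔʃ/.
The unsyllabifiable consonants are /m/, /g/, /ʃ/; each receives one epenthetic vowel.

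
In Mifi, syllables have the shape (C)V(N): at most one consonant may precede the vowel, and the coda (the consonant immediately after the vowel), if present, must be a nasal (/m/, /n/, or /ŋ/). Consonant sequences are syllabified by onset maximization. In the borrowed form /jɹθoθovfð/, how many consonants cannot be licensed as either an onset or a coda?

Syllabifying with onset maximization leaves /j/, /ɹ/, /v/, /f/, /ð/ stranded (only a nasal (/m/, /n/, or /ŋ/) is licensed in coda position; onsets are limited to one consonant).

5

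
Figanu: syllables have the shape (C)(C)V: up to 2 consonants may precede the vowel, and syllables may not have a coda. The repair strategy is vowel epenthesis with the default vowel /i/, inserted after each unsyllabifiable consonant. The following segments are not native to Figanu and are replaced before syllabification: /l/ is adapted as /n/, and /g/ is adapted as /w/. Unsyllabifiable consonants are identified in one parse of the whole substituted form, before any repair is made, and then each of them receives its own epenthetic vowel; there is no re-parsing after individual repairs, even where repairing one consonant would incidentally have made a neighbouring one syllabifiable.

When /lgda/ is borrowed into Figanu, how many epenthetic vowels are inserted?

1

After substitution the input is /nwda/.
The unsyllabifiable consonants are /n/; each receives one epenthetic vowel.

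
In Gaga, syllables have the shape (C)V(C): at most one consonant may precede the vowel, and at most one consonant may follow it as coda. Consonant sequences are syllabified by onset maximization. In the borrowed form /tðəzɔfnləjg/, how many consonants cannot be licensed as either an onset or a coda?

3

Syllabifying with onset maximization leaves /t/, /n/, /g/ stranded (at most one coda consonant is licensed; onsets are limited to one consonant).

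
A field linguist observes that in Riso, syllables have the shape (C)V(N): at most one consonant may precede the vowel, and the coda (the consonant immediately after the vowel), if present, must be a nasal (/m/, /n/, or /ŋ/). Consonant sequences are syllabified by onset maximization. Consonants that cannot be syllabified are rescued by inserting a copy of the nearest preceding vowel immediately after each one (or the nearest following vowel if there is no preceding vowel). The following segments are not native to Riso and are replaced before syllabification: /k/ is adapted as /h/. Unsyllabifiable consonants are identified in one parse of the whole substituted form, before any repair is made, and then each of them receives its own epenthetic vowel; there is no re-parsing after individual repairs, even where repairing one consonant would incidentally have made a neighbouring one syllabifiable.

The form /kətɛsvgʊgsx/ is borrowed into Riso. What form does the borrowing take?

Substitution: /k/ → /h/, giving /hətɛsvgʊgsx/.
Syllabifying with onset maximization leaves /s/, /v/, /g/, /s/, /x/ stranded (only a nasal (/m/, /n/, or /ŋ/) is licensed in coda position; onsets are limited to one consonant).
Inserting the epenthetic vowel yields /s/ → /sɛ/, /v/ → /vɛ/, /g/ → /gʊ/, /s/ → /sʊ/, /x/ → /xʊ/.

hətɛsɛvɛgʊgʊsʊxʊ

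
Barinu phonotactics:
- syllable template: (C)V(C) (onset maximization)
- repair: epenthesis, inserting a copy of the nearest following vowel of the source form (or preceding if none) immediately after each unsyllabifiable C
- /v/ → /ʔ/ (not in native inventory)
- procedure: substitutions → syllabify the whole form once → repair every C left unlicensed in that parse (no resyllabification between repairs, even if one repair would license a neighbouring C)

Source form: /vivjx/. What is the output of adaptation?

Substitution: /v/ → /ʔ/, giving /ʔiʔjx/.
Syllabifying with onset maximization leaves /j/, /x/ stranded (at most one coda consonant is licensed; onsets are limited to one consonant).
Each unlicensed consonant becomes the onset of a new syllable: /j/ → /ji/, /x/ → /xi/.

ʔiʔjixi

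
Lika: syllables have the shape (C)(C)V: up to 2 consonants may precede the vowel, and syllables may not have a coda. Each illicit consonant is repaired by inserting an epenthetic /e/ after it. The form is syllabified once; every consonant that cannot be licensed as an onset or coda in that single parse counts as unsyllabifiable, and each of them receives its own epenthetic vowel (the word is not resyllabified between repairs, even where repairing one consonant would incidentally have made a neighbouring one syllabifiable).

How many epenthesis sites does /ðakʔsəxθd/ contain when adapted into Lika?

The unsyllabifiable consonants are /k/, /x/, /θ/, /d/; each receives one epenthetic vowel.

4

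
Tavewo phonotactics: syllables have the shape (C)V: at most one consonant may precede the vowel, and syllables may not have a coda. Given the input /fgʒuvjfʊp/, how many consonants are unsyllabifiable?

5

Syllabifying with onset maximization leaves /f/, /g/, /v/, /j/, /p/ stranded (no codas are permitted; onsets are limited to one consonant).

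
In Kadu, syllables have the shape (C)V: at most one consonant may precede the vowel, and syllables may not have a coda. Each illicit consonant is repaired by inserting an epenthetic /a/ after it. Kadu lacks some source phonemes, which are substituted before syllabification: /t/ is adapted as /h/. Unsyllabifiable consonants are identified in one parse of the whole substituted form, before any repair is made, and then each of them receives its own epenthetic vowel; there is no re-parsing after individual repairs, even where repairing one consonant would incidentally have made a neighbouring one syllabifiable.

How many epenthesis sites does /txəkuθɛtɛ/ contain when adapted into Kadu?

1

After substitution the input is /hxəkuθɛhɛ/.
The unsyllabifiable consonants are /h/; each receives one epenthetic vowel.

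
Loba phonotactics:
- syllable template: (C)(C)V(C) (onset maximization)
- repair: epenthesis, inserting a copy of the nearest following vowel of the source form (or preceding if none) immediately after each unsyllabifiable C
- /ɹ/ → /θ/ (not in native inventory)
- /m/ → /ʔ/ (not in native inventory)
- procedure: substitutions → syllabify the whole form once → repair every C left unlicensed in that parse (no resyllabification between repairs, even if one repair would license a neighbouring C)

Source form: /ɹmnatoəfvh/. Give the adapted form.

Substitution: /ɹ/ → /θ/, /m/ → /ʔ/, giving /θʔnatoəfvh/.
Under (C)(C)V(C), the unsyllabifiable consonants are /θ/, /v/, /h/ (at most one coda consonant is licensed; onsets may contain at most 2 consonants).
Inserting the epenthetic vowel yields /θ/ → /θa/, /v/ → /və/, /h/ → /hə/.

θaʔnatoəfvəhə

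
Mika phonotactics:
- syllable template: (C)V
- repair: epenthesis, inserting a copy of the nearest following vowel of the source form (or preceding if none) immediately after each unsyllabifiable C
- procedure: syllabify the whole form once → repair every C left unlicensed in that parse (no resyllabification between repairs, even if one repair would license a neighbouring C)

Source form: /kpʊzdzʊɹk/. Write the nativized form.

kʊpʊzʊdʊzʊɹʊkʊ

Under (C)V, the unsyllabifiable consonants are /k/, /z/, /d/, /ɹ/, /k/ (no codas are permitted; onsets are limited to one consonant).
Each unlicensed consonant becomes the onset of a new syllable: /k/ → /kʊ/, /z/ → /zʊ/, /d/ → /dʊ/, /ɹ/ → /ɹʊ/, /k/ → /kʊ/.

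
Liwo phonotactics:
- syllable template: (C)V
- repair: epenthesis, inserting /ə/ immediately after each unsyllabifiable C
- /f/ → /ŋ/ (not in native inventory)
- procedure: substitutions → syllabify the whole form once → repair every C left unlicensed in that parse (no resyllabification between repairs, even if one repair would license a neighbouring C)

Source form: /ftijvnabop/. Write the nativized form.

Substitution: /f/ → /ŋ/, giving /ŋtijvnabop/.
The consonants /ŋ/, /j/, /v/, /p/ cannot be parsed into a legal (C)V syllable (no codas are permitted; onsets are limited to one consonant).
Inserting the epenthetic vowel yields /ŋ/ → /ŋə/, /j/ → /jə/, /v/ → /və/, /p/ → /pə/.

ŋətijəvənabopə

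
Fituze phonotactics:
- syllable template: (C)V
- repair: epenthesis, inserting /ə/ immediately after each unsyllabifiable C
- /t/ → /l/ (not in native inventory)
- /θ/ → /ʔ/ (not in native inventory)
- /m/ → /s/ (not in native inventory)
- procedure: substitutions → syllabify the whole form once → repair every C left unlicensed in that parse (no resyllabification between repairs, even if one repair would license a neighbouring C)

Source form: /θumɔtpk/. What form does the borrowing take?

ʔusɔləpəkə

Substitution: /θ/ → /ʔ/, /m/ → /s/, /t/ → /l/, giving /ʔusɔlpk/.
The consonants /l/, /p/, /k/ cannot be parsed into a legal (C)V syllable (no codas are permitted; onsets are limited to one consonant).
Each unlicensed consonant becomes the onset of a new syllable: /l/ → /lə/, /p/ → /pə/, /k/ → /kə/.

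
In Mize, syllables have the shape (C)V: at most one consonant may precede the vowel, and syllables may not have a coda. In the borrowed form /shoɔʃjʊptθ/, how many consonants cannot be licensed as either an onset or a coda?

Under (C)V, the unsyllabifiable consonants are /s/, /ʃ/, /p/, /t/, /θ/ (no codas are permitted; onsets are limited to one consonant).

5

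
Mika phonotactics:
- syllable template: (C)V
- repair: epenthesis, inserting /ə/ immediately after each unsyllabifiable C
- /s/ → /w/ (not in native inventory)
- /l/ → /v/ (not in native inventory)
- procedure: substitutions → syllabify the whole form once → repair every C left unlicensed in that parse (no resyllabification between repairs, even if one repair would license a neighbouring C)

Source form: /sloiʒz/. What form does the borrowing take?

wəvoiʒəzə

Substitution: /s/ → /w/, /l/ → /v/, giving /wvoiʒz/.
The consonants /w/, /ʒ/, /z/ cannot be parsed into a legal (C)V syllable (no codas are permitted; onsets are limited to one consonant).
Each unlicensed consonant becomes the onset of a new syllable: /w/ → /wə/, /ʒ/ → /ʒə/, /z/ → /zə/.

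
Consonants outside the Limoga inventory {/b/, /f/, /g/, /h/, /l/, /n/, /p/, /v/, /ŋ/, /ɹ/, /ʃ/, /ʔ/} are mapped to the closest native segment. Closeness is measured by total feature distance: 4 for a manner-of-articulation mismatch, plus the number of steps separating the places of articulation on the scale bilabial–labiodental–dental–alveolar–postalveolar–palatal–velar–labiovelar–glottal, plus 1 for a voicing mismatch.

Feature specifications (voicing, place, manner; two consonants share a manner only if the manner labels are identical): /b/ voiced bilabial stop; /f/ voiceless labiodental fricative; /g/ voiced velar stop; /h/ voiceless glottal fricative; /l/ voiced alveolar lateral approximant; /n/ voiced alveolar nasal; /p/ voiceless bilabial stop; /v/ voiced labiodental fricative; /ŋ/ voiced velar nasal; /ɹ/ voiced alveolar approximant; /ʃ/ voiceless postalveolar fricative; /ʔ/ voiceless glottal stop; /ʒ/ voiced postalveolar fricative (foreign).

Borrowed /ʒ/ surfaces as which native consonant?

/ʃ/ is closest: same manner (fricative), place distance 0 (postalveolar→postalveolar), voicing differs (+1); total 1. Next closest is /v/ at distance 3.

ʃ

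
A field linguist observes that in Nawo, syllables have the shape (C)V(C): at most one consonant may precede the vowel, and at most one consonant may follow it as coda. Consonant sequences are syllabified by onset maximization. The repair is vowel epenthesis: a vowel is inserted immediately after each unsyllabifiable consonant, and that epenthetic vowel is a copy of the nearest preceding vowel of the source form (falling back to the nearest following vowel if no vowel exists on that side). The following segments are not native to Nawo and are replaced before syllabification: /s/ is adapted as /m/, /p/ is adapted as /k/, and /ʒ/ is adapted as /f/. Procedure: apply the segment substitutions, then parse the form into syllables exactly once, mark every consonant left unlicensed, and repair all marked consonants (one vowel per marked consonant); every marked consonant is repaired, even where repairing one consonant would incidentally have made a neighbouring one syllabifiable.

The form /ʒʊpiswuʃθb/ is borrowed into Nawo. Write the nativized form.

fʊkimwuʃθubu

Substitution: /ʒ/ → /f/, /p/ → /k/, /s/ → /m/, giving /fʊkimwuʃθb/.
Under (C)V(C), the unsyllabifiable consonants are /θ/, /b/ (at most one coda consonant is licensed; onsets are limited to one consonant).
Each unlicensed consonant becomes the onset of a new syllable: /θ/ → /θu/, /b/ → /bu/.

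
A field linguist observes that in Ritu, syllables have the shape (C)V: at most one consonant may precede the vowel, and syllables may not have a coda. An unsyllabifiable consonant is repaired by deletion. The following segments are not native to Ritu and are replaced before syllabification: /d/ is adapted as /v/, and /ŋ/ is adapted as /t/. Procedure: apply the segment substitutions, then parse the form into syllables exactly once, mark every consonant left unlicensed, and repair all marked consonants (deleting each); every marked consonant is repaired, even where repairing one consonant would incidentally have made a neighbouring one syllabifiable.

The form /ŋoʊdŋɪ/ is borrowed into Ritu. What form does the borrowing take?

toʊtɪ

Substitution: /ŋ/ → /t/, /d/ → /v/, giving /toʊvtɪ/.
Syllabifying with onset maximization leaves /v/ stranded (no codas are permitted; onsets are limited to one consonant).
Deletion applies to /v/.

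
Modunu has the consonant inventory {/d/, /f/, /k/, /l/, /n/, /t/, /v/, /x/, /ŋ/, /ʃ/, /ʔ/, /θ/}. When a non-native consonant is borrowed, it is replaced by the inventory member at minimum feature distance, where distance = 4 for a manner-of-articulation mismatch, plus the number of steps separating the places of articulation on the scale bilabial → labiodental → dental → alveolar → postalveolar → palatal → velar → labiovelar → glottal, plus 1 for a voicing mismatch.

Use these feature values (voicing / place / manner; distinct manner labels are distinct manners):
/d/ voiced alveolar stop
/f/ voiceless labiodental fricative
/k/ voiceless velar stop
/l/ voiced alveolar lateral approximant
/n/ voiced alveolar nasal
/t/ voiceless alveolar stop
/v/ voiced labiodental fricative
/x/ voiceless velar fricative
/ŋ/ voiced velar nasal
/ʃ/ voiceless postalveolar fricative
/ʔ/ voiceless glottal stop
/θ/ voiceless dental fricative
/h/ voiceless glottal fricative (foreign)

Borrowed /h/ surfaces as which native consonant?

x

/x/ is closest: same manner (fricative), place distance 2 (glottal→velar), same voicing; total 2. Next closest is /ʃ/ at distance 4.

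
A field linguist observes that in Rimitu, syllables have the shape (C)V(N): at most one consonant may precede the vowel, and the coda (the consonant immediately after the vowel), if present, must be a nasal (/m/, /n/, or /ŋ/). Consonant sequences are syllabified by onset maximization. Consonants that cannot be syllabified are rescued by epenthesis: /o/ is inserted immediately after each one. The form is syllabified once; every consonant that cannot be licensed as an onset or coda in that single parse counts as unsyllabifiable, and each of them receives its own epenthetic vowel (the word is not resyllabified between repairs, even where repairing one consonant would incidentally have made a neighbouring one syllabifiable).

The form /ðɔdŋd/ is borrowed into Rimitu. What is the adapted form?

ðɔdoŋodo

Syllabifying with onset maximization leaves /d/, /ŋ/, /d/ stranded (only a nasal (/m/, /n/, or /ŋ/) is licensed in coda position; onsets are limited to one consonant).
Each unlicensed consonant becomes the onset of a new syllable: /d/ → /do/, /ŋ/ → /ŋo/, /d/ → /do/.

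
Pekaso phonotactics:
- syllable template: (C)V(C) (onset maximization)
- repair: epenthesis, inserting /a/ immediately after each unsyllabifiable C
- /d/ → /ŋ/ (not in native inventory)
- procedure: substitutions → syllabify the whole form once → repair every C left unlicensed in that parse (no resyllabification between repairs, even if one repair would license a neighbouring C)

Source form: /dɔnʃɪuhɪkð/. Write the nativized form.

Substitution: /d/ → /ŋ/, giving /ŋɔnʃɪuhɪkð/.
The consonants /ð/ cannot be parsed into a legal (C)V(C) syllable (at most one coda consonant is licensed; onsets are limited to one consonant).
Epenthesis after each stranded consonant: /ð/ → /ða/.

ŋɔnʃɪuhɪkða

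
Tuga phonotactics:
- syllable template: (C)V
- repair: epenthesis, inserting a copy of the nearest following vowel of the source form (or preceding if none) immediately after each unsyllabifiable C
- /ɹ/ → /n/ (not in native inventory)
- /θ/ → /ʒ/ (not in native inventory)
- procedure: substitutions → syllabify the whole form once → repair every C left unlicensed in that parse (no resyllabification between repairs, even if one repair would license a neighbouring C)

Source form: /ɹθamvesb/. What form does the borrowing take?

Substitution: /ɹ/ → /n/, /θ/ → /ʒ/, giving /nʒamvesb/.
The consonants /n/, /m/, /s/, /b/ cannot be parsed into a legal (C)V syllable (no codas are permitted; onsets are limited to one consonant).
Each unlicensed consonant becomes the onset of a new syllable: /n/ → /na/, /m/ → /me/, /s/ → /se/, /b/ → /be/.

naʒamevesebe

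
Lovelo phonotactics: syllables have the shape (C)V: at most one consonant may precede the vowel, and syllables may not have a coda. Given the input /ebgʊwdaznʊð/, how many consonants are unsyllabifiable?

Under (C)V, the unsyllabifiable consonants are /b/, /w/, /z/, /ð/ (no codas are permitted; onsets are limited to one consonant).

4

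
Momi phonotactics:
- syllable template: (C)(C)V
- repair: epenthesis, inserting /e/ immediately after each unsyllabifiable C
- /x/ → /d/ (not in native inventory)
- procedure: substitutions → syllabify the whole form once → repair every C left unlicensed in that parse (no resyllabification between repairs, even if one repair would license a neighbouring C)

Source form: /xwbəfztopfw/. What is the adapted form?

Substitution: /x/ → /d/, giving /dwbəfztopfw/.
Syllabifying with onset maximization leaves /d/, /f/, /p/, /f/, /w/ stranded (no codas are permitted; onsets may contain at most 2 consonants).
Inserting the epenthetic vowel yields /d/ → /de/, /f/ → /fe/, /p/ → /pe/, /f/ → /fe/, /w/ → /we/.

dewbəfeztopefewe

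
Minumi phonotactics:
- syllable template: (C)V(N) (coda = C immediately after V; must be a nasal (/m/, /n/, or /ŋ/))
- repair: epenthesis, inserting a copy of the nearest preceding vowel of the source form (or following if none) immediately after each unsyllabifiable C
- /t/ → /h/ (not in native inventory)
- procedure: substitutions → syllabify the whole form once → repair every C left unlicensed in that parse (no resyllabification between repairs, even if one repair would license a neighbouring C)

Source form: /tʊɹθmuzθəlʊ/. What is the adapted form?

hʊɹʊθʊmuzuθəlʊ

Substitution: /t/ → /h/, giving /hʊɹθmuzθəlʊ/.
Syllabifying with onset maximization leaves /ɹ/, /θ/, /z/ stranded (only a nasal (/m/, /n/, or /ŋ/) is licensed in coda position; onsets are limited to one consonant).
Epenthesis after each stranded consonant: /ɹ/ → /ɹʊ/, /θ/ → /θʊ/, /z/ → /zu/.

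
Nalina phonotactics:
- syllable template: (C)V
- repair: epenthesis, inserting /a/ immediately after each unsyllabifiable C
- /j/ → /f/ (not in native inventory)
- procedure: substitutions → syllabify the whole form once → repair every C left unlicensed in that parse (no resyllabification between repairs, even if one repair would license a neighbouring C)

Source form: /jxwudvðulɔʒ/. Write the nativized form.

Substitution: /j/ → /f/, giving /fxwudvðulɔʒ/.
Under (C)V, the unsyllabifiable consonants are /f/, /x/, /d/, /v/, /ʒ/ (no codas are permitted; onsets are limited to one consonant).
Each unlicensed consonant becomes the onset of a new syllable: /f/ → /fa/, /x/ → /xa/, /d/ → /da/, /v/ → /va/, /ʒ/ → /ʒa/.

faxawudavaðulɔʒa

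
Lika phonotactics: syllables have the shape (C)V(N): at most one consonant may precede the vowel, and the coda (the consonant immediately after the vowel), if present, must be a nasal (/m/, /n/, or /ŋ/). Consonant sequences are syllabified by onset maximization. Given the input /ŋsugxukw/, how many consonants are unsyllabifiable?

Under (C)V(N), the unsyllabifiable consonants are /ŋ/, /g/, /k/, /w/ (only a nasal (/m/, /n/, or /ŋ/) is licensed in coda position; onsets are limited to one consonant).

4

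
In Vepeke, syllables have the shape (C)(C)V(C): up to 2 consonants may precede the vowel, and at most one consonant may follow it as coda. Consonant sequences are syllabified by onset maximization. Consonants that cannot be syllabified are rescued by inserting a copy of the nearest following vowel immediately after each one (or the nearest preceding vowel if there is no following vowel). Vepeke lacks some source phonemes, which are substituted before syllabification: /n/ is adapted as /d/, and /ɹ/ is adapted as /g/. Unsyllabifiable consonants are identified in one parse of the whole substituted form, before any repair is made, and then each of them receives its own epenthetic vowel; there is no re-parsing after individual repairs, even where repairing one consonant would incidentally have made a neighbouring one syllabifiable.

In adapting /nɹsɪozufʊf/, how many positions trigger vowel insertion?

1

After substitution the input is /dgsɪozufʊf/.
The unsyllabifiable consonants are /d/; each receives one epenthetic vowel.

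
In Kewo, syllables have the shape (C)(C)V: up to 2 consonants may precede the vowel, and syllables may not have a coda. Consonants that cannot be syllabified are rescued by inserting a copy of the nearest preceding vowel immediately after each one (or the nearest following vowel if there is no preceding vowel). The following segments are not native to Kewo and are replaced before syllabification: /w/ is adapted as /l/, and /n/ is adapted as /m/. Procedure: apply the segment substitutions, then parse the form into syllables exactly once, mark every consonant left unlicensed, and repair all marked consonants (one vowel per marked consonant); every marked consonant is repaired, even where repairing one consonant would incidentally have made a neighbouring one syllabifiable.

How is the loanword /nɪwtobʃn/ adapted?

Substitution: /n/ → /m/, /w/ → /l/, giving /mɪltobʃm/.
Under (C)(C)V, the unsyllabifiable consonants are /b/, /ʃ/, /m/ (no codas are permitted; onsets may contain at most 2 consonants).
Inserting the epenthetic vowel yields /b/ → /bo/, /ʃ/ → /ʃo/, /m/ → /mo/.

mɪltoboʃomo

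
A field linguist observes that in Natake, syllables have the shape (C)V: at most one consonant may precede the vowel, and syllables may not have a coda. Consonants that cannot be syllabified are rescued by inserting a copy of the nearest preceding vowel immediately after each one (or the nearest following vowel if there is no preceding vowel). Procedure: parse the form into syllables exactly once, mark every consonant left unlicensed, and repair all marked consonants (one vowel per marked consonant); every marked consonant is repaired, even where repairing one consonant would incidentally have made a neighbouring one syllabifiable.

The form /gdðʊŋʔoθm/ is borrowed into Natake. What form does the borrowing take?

Under (C)V, the unsyllabifiable consonants are /g/, /d/, /ŋ/, /θ/, /m/ (no codas are permitted; onsets are limited to one consonant).
Epenthesis after each stranded consonant: /g/ → /gʊ/, /d/ → /dʊ/, /ŋ/ → /ŋʊ/, /θ/ → /θo/, /m/ → /mo/.

gʊdʊðʊŋʊʔoθomo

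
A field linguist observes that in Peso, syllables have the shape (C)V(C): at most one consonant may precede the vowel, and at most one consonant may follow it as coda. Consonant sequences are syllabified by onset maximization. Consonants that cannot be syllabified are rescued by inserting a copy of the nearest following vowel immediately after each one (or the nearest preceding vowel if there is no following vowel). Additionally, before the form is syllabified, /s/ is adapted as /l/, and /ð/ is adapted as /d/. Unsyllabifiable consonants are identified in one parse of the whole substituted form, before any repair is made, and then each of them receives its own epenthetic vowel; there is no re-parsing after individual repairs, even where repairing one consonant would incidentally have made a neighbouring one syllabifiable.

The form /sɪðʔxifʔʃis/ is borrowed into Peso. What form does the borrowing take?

lɪdʔixifʔiʃil

Substitution: /s/ → /l/, /ð/ → /d/, giving /lɪdʔxifʔʃil/.
The consonants /ʔ/, /ʔ/ cannot be parsed into a legal (C)V(C) syllable (at most one coda consonant is licensed; onsets are limited to one consonant).
Each unlicensed consonant becomes the onset of a new syllable: /ʔ/ → /ʔi/, /ʔ/ → /ʔi/.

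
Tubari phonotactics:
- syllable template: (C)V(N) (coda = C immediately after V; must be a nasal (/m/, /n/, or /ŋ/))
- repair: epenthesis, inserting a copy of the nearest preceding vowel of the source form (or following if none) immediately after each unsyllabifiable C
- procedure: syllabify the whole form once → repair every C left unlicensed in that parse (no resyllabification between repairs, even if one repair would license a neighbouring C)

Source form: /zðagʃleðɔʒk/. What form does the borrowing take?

zaðagaʃaleðɔʒɔkɔ

Under (C)V(N), the unsyllabifiable consonants are /z/, /g/, /ʃ/, /ʒ/, /k/ (only a nasal (/m/, /n/, or /ŋ/) is licensed in coda position; onsets are limited to one consonant).
Each unlicensed consonant becomes the onset of a new syllable: /z/ → /za/, /g/ → /ga/, /ʃ/ → /ʃa/, /ʒ/ → /ʒɔ/, /k/ → /kɔ/.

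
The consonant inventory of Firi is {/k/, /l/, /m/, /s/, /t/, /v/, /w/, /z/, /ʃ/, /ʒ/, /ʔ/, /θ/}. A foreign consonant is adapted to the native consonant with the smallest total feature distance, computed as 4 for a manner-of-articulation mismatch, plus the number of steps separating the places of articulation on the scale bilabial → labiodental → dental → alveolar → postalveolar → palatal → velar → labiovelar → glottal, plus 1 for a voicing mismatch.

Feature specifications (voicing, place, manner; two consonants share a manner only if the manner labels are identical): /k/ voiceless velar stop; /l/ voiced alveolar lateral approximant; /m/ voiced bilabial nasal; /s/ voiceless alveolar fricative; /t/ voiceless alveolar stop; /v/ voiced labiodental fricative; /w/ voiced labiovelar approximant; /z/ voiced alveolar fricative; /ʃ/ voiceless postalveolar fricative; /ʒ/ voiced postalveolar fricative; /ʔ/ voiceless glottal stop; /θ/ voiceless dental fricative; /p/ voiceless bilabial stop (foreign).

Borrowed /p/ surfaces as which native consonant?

/t/ is closest: same manner (stop), place distance 3 (bilabial→alveolar), same voicing; total 3. Next closest is /m/ at distance 5.

t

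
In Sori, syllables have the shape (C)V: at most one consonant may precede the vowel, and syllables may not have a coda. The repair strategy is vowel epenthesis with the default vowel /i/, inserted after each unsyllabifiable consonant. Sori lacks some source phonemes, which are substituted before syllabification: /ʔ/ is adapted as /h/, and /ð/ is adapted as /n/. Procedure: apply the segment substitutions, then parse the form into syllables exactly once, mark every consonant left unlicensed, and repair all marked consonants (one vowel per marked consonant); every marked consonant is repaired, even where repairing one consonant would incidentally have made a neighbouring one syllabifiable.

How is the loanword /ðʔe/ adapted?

Substitution: /ð/ → /n/, /ʔ/ → /h/, giving /nhe/.
Syllabifying with onset maximization leaves /n/ stranded (no codas are permitted; onsets are limited to one consonant).
Epenthesis after each stranded consonant: /n/ → /ni/.

nihe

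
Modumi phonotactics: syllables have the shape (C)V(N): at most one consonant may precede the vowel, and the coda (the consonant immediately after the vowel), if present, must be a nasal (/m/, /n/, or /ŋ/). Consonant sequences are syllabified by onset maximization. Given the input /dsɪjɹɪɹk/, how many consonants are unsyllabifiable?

Syllabifying with onset maximization leaves /d/, /j/, /ɹ/, /k/ stranded (only a nasal (/m/, /n/, or /ŋ/) is licensed in coda position; onsets are limited to one consonant).

4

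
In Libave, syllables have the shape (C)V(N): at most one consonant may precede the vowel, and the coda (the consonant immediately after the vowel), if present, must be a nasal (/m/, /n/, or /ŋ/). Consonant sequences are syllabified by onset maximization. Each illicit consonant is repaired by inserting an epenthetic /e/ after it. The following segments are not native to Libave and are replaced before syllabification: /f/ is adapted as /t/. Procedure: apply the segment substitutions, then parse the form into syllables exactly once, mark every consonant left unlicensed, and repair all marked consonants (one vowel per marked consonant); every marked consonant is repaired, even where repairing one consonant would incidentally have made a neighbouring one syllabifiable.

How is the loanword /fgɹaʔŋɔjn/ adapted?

tegeɹaʔeŋɔjene

Substitution: /f/ → /t/, giving /tgɹaʔŋɔjn/.
Under (C)V(N), the unsyllabifiable consonants are /t/, /g/, /ʔ/, /j/, /n/ (only a nasal (/m/, /n/, or /ŋ/) is licensed in coda position; onsets are limited to one consonant).
Each unlicensed consonant becomes the onset of a new syllable: /t/ → /te/, /g/ → /ge/, /ʔ/ → /ʔe/, /j/ → /je/, /n/ → /ne/.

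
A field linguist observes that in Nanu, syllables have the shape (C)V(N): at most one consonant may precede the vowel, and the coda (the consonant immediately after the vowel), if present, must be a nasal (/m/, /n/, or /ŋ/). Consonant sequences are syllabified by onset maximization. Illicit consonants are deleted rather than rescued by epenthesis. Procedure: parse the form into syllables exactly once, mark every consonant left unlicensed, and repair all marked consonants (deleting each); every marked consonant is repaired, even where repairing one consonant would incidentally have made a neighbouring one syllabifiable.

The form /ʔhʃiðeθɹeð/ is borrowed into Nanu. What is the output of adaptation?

ʃiðeɹe

Under (C)V(N), the unsyllabifiable consonants are /ʔ/, /h/, /θ/, /ð/ (only a nasal (/m/, /n/, or /ŋ/) is licensed in coda position; onsets are limited to one consonant).
Each unlicensed consonant is deleted: /ʔ/, /h/, /θ/, /ð/.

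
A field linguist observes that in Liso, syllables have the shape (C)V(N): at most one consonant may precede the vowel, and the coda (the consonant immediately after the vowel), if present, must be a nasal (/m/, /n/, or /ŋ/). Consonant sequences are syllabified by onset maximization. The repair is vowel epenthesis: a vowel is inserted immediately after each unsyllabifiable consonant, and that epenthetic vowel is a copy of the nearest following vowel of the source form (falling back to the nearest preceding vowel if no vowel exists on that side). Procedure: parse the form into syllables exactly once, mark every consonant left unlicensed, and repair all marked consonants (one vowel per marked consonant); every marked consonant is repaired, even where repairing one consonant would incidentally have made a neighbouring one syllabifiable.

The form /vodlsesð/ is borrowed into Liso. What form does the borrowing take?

vodeleseseðe

Syllabifying with onset maximization leaves /d/, /l/, /s/, /ð/ stranded (only a nasal (/m/, /n/, or /ŋ/) is licensed in coda position; onsets are limited to one consonant).
Each unlicensed consonant becomes the onset of a new syllable: /d/ → /de/, /l/ → /le/, /s/ → /se/, /ð/ → /ðe/.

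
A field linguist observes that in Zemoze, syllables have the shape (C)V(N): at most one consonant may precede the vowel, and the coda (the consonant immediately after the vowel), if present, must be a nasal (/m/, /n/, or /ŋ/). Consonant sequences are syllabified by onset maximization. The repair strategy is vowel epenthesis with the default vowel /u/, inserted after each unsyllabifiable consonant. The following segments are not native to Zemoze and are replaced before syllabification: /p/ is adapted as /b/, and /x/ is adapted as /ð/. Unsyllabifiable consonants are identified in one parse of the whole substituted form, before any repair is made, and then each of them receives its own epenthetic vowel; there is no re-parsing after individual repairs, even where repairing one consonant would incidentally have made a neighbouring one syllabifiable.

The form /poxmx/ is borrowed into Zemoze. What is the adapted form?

boðumuðu

Substitution: /p/ → /b/, /x/ → /ð/, giving /boðmð/.
The consonants /ð/, /m/, /ð/ cannot be parsed into a legal (C)V(N) syllable (only a nasal (/m/, /n/, or /ŋ/) is licensed in coda position; onsets are limited to one consonant).
Epenthesis after each stranded consonant: /ð/ → /ðu/, /m/ → /mu/, /ð/ → /ðu/.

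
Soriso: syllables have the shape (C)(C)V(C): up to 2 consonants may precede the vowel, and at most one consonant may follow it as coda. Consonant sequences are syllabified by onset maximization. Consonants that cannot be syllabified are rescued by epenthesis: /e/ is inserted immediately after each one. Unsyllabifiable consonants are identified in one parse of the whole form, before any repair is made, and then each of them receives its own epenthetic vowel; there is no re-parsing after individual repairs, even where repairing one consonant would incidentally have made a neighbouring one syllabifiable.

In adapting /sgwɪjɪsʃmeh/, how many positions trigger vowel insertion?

1

The unsyllabifiable consonants are /s/; each receives one epenthetic vowel.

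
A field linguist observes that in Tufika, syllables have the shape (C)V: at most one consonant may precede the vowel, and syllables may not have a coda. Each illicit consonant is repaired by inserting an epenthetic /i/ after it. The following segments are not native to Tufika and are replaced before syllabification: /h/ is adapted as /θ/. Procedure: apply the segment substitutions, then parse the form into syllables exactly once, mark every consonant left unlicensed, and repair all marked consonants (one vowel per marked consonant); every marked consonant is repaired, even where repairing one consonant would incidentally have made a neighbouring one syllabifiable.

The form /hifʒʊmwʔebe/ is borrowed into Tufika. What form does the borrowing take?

Substitution: /h/ → /θ/, giving /θifʒʊmwʔebe/.
Syllabifying with onset maximization leaves /f/, /m/, /w/ stranded (no codas are permitted; onsets are limited to one consonant).
Epenthesis after each stranded consonant: /f/ → /fi/, /m/ → /mi/, /w/ → /wi/.

θifiʒʊmiwiʔebe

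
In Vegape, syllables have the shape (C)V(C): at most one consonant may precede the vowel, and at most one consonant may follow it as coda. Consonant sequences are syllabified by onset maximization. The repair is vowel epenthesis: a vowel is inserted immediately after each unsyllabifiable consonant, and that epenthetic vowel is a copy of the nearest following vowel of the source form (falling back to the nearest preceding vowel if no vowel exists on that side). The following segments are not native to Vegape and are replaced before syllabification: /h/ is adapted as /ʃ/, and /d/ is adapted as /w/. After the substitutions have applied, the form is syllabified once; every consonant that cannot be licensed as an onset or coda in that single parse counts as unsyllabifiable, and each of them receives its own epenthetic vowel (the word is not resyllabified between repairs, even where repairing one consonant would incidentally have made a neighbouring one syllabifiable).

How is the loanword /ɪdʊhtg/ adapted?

Substitution: /d/ → /w/, /h/ → /ʃ/, giving /ɪwʊʃtg/.
The consonants /t/, /g/ cannot be parsed into a legal (C)V(C) syllable (at most one coda consonant is licensed; onsets are limited to one consonant).
Each unlicensed consonant becomes the onset of a new syllable: /t/ → /tʊ/, /g/ → /gʊ/.

ɪwʊʃtʊgʊ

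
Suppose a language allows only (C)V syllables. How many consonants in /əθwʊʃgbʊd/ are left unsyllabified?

Syllabifying with onset maximization leaves /θ/, /ʃ/, /g/, /d/ stranded (no codas are permitted; onsets are limited to one consonant).

4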